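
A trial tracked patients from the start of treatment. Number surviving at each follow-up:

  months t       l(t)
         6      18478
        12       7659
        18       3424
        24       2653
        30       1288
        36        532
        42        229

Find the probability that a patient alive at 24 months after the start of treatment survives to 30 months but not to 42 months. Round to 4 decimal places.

This is the probability of reaching 30 but not 42, conditional on being alive at 24: (l(30) − l(42)) / l(24).
= (1288 − 229) / 2653 = 1059 / 2653 = 0.399171.

0.3992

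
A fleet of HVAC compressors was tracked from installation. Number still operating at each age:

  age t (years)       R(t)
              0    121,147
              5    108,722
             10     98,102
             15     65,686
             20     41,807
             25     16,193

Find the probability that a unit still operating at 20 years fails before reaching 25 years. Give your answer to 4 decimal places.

P(fail before 25 | operational at 20) = 1 − R(25)/R(20) = 1 − 16,193/41,807 = (25,614)/41,807 = 0.612673.

0.6127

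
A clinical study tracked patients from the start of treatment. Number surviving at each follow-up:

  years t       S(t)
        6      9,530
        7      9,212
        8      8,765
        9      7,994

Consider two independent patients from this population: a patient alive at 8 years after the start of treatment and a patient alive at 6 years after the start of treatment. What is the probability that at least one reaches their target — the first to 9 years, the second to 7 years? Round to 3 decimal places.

0.997

p₁ = S(9)/S(8) = 7,994/8,765 = 0.912037; p₂ = S(7)/S(6) = 9,212/9,530 = 0.966632.
P(at least one) = 1 − (1−p₁)(1−p₂) = 1 − 0.087963 × 0.033368 = 0.997065.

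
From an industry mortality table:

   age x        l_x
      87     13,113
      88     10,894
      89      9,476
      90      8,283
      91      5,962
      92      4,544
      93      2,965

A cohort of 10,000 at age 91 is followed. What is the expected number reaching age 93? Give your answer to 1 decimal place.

4973.2

The relevant probability is 2,965/5,962 = 0.497316.
Expected number = 10,000 × 0.497316 = 4973.2.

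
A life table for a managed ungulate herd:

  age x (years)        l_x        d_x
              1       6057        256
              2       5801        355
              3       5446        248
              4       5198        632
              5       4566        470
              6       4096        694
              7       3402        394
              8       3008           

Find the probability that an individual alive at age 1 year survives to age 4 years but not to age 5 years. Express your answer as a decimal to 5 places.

This is the probability of reaching 4 but not 5, conditional on being alive at 1: (l_4 − l_5) / l_1.
= (5198 − 4566) / 6057 = 632 / 6057 = 0.104342.

0.10434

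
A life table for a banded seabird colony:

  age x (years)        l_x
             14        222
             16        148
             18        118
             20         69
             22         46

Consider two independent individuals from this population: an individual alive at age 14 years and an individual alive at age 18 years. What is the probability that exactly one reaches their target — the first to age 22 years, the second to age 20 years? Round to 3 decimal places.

p₁ = l_22/l_14 = 46/222 = 0.207207; p₂ = l_20/l_18 = 69/118 = 0.584746.
P(exactly one) = p₁(1−p₂) + (1−p₁)p₂ = 0.086044 + 0.463583 = 0.549626.

0.550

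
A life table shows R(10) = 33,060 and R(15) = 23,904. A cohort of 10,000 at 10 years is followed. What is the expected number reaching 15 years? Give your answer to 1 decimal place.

7230.5

The relevant probability is 23,904/33,060 = 0.723049.
Expected number = 10,000 × 0.723049 = 7230.5.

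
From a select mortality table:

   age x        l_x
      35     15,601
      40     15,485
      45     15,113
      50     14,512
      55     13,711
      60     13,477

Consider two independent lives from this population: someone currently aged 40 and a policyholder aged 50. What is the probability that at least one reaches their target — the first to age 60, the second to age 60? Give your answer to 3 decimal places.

0.991

p₁ = l_60/l_40 = 13,477/15,485 = 0.870326; p₂ = l_60/l_50 = 13,477/14,512 = 0.928680.
P(at least one) = 1 − (1−p₁)(1−p₂) = 1 − 0.129674 × 0.071320 = 0.990752.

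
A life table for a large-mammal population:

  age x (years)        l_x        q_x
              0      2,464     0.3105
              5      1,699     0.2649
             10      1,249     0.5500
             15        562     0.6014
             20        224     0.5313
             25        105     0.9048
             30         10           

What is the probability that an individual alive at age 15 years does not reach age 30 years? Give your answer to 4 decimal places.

P(die before 30 | alive at 15) = 1 − l_30/l_15 = 1 − 10/562 = (552)/562 = 0.982206.

0.9822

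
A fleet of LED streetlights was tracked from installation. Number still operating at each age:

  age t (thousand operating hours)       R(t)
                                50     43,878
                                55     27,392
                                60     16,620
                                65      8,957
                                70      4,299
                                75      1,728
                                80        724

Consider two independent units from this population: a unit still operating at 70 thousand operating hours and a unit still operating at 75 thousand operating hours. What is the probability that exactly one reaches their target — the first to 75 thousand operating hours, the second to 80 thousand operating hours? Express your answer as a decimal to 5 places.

p₁ = R(75)/R(70) = 1,728/4,299 = 0.401954; p₂ = R(80)/R(75) = 724/1,728 = 0.418981.
P(exactly one) = p₁(1−p₂) + (1−p₁)p₂ = 0.233543 + 0.250570 = 0.484113.

0.48411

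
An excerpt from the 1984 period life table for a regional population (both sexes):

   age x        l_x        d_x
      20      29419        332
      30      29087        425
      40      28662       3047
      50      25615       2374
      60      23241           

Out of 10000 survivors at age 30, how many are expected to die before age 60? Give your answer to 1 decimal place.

The relevant probability is 1 − 23241/29087 = 0.200983.
Expected number = 10000 × 0.200983 = 2009.8.

2009.8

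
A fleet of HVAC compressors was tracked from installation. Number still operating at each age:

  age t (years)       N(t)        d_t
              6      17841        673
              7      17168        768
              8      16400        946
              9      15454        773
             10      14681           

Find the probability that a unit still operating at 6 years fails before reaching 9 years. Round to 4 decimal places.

0.1338

P(fail before 9 | operational at 6) = 1 − N(9)/N(6) = 1 − 15454/17841 = (2387)/17841 = 0.133793.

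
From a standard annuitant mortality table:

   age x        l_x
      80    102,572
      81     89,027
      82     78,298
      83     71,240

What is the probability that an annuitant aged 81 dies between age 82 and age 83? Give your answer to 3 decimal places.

0.079

We want 1|1q81 = (l_82 − l_83)/l_81.
This is the probability of reaching 82 but not 83, conditional on being alive at 81: (l_82 − l_83) / l_81.
= (78,298 − 71,240) / 89,027 = 7,058 / 89,027 = 0.079279.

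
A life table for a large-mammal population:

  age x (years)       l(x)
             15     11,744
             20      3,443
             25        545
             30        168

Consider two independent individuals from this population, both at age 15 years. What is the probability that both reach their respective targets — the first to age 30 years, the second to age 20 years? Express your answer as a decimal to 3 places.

p₁ = l(30)/l(15) = 168/11,744 = 0.014305; p₂ = l(20)/l(15) = 3,443/11,744 = 0.293171.
P(both) = p₁ × p₂ = 0.014305 × 0.293171 = 0.004194.

0.004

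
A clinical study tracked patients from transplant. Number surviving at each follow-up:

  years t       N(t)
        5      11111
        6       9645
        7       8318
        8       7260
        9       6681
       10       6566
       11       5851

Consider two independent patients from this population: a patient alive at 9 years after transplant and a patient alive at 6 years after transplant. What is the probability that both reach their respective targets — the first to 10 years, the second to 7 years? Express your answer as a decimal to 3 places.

0.848

p₁ = N(10)/N(9) = 6566/6681 = 0.982787; p₂ = N(7)/N(6) = 8318/9645 = 0.862416.
P(both) = p₁ × p₂ = 0.982787 × 0.862416 = 0.847571.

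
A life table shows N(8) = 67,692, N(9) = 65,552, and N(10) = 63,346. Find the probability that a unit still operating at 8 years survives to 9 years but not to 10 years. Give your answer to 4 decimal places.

This is the probability of reaching 9 but not 10, conditional on being operational at 8: (N(9) − N(10)) / N(8).
= (65,552 − 63,346) / 67,692 = 2,206 / 67,692 = 0.032589.

0.0326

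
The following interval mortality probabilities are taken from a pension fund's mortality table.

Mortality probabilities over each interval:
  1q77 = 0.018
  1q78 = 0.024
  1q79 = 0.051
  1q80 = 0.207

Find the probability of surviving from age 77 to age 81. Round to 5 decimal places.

0.72127

Chaining the interval survival probabilities: (1 − 0.018) × (1 − 0.024) × (1 − 0.051) × (1 − 0.207).
= 0.982 × 0.976 × 0.949 × 0.793 = 0.721275.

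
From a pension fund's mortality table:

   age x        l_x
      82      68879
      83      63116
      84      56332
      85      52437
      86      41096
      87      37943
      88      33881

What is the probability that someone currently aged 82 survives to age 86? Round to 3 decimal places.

0.597

The conditional survival probability is l_86/l_82 = 41096/68879 = 0.596640.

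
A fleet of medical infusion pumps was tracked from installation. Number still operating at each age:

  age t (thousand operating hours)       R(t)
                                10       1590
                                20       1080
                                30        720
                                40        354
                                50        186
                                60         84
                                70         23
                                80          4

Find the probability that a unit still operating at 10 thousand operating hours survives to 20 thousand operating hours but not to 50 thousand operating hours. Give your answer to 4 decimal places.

This is the probability of reaching 20 but not 50, conditional on being operational at 10: (R(20) − R(50)) / R(10).
= (1080 − 186) / 1590 = 894 / 1590 = 0.562264.

0.5623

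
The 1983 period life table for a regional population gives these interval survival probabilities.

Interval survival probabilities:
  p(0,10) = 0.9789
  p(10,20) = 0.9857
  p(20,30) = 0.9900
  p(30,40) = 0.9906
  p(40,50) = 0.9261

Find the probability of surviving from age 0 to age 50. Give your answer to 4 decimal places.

The overall survival probability is 0.9789 × 0.9857 × 0.9900 × 0.9906 × 0.9261.
= 0.876344.

0.8763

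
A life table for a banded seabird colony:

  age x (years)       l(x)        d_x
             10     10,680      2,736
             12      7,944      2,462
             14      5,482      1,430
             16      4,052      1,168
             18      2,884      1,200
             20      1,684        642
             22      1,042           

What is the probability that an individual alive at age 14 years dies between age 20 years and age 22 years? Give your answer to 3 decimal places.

This is the probability of reaching 20 but not 22, conditional on being alive at 14: (l(20) − l(22)) / l(14).
= (1,684 − 1,042) / 5,482 = 642 / 5,482 = 0.117111.

0.117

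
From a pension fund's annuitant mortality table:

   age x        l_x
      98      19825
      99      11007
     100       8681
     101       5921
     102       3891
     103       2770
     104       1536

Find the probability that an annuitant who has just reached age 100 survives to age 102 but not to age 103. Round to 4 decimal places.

We want 2|1q100 = (l_102 − l_103)/l_100.
This is the probability of reaching 102 but not 103, conditional on being alive at 100: (l_102 − l_103) / l_100.
= (3891 − 2770) / 8681 = 1121 / 8681 = 0.129133.

0.1291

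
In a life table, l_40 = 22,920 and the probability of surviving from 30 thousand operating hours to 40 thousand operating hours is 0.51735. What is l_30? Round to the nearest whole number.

l_30 = l_40 / p = 22,920 / 0.51735 = 44303.

44303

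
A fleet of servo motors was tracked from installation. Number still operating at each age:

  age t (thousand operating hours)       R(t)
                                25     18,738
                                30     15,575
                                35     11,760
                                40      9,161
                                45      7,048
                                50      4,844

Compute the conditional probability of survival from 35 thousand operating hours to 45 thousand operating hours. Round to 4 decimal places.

0.5993

The conditional survival probability is R(45)/R(35) = 7,048/11,760 = 0.599320.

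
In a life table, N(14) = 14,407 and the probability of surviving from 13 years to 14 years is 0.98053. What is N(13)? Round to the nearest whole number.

14693

N(13) = N(14) / p = 14,407 / 0.98053 = 14693.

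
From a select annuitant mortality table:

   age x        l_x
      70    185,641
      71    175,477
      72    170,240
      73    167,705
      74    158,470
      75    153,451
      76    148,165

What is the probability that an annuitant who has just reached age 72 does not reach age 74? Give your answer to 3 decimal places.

0.069

P(die before 74 | alive at 72) = 1 − l_74/l_72 = 1 − 158,470/170,240 = (11,770)/170,240 = 0.069138.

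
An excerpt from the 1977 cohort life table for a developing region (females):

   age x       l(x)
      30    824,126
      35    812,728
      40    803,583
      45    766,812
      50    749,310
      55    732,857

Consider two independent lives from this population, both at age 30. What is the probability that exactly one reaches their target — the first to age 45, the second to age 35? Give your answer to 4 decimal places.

0.0815

p₁ = l(45)/l(30) = 766,812/824,126 = 0.930455; p₂ = l(35)/l(30) = 812,728/824,126 = 0.986170.
P(exactly one) = p₁(1−p₂) + (1−p₁)p₂ = 0.012868 + 0.068583 = 0.081451.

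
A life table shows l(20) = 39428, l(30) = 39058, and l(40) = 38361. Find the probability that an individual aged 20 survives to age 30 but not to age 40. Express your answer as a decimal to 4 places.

0.0177

This is the probability of reaching 30 but not 40, conditional on being alive at 20: (l(30) − l(40)) / l(20).
= (39058 − 38361) / 39428 = 697 / 39428 = 0.017678.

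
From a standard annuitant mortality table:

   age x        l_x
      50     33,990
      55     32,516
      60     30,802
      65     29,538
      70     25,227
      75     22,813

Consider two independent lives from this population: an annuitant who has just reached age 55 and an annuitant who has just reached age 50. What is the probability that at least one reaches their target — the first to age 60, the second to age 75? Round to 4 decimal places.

p₁ = l_60/l_55 = 30,802/32,516 = 0.947287; p₂ = l_75/l_50 = 22,813/33,990 = 0.671168.
P(at least one) = 1 − (1−p₁)(1−p₂) = 1 − 0.052713 × 0.328832 = 0.982666.

0.9827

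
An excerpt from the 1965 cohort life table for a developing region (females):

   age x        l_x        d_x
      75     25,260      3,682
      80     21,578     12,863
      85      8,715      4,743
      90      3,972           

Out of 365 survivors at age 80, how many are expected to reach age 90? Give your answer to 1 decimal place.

67.2

The relevant probability is 3,972/21,578 = 0.184076.
Expected number = 365 × 0.184076 = 67.2.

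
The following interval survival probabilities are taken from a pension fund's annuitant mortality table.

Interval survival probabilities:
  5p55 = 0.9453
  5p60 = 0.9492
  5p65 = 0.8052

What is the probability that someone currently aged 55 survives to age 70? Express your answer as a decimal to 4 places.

0.7225

15p55 = 0.9453 × 0.9492 × 0.8052.
= 0.722489.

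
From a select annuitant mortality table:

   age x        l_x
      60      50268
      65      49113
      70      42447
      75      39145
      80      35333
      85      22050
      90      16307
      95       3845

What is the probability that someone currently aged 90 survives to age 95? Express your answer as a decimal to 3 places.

We want 5p90 = l_95/l_90.
The conditional survival probability is l_95/l_90 = 3845/16307 = 0.235788.

0.236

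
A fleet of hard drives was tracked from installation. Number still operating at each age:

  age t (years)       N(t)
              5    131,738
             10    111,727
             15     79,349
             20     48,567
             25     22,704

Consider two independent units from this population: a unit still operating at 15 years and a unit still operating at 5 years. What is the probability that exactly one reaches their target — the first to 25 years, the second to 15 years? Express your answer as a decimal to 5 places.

0.54377

p₁ = N(25)/N(15) = 22,704/79,349 = 0.286128; p₂ = N(15)/N(5) = 79,349/131,738 = 0.602324.
P(exactly one) = p₁(1−p₂) + (1−p₁)p₂ = 0.113786 + 0.429982 = 0.543768.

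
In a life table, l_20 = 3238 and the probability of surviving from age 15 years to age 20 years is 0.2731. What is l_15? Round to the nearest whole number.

11856

l_15 = l_20 / p = 3238 / 0.2731 = 11856.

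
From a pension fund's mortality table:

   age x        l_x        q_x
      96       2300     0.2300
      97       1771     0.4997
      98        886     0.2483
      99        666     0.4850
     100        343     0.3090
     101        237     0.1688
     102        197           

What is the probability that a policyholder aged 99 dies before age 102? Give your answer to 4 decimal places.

0.7042

P(die before 102 | alive at 99) = 1 − l_102/l_99 = 1 − 197/666 = (469)/666 = 0.704204.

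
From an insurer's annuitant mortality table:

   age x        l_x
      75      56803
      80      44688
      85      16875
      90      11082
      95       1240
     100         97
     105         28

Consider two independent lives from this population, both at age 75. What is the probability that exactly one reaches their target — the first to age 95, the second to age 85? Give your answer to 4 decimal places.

0.3059

p₁ = l_95/l_75 = 1240/56803 = 0.021830; p₂ = l_85/l_75 = 16875/56803 = 0.297079.
P(exactly one) = p₁(1−p₂) + (1−p₁)p₂ = 0.015345 + 0.290594 = 0.305939.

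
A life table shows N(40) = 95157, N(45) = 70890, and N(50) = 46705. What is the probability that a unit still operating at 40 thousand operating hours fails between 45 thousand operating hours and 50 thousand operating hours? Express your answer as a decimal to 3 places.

This is the probability of reaching 45 but not 50, conditional on being operational at 40: (N(45) − N(50)) / N(40).
= (70890 − 46705) / 95157 = 24185 / 95157 = 0.254159.

0.254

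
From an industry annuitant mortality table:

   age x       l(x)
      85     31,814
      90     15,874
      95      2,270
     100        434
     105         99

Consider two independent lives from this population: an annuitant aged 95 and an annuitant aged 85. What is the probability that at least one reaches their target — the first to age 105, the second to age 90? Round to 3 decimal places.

0.521

p₁ = l(105)/l(95) = 99/2,270 = 0.043612; p₂ = l(90)/l(85) = 15,874/31,814 = 0.498963.
P(at least one) = 1 − (1−p₁)(1−p₂) = 1 − 0.956388 × 0.501037 = 0.520814.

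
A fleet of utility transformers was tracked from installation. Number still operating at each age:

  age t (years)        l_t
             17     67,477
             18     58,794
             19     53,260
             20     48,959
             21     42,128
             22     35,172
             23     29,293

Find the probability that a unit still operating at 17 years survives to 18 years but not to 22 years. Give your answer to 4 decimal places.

This is the probability of reaching 18 but not 22, conditional on being operational at 17: (l_18 − l_22) / l_17.
= (58,794 − 35,172) / 67,477 = 23,622 / 67,477 = 0.350075.

0.3501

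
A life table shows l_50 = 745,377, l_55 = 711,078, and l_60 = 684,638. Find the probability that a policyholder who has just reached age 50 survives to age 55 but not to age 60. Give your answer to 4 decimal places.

0.0355

This is the probability of reaching 55 but not 60, conditional on being alive at 50: (l_55 − l_60) / l_50.
= (711,078 − 684,638) / 745,377 = 26,440 / 745,377 = 0.035472.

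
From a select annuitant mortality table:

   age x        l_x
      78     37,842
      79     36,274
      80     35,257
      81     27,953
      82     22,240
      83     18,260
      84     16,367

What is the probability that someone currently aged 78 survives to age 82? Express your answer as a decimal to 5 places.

We want 4p78 = l_82/l_78.
The conditional survival probability is l_82/l_78 = 22,240/37,842 = 0.587707.

0.58771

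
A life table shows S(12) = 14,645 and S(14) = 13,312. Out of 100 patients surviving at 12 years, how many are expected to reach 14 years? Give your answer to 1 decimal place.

90.9

The relevant probability is 13,312/14,645 = 0.908979.
Expected number = 100 × 0.908979 = 90.9.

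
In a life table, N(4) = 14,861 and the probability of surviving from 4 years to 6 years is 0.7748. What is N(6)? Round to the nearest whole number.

11514

N(6) = N(4) × p = 14,861 × 0.7748 = 11514.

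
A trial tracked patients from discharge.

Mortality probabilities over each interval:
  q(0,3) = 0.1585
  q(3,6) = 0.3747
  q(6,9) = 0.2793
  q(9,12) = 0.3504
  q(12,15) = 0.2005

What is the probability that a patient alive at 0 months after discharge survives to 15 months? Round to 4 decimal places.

0.1970

The overall survival probability is (1 − 0.1585) × (1 − 0.3747) × (1 − 0.2793) × (1 − 0.3504) × (1 − 0.2005).
= 0.8415 × 0.6253 × 0.7207 × 0.6496 × 0.7995 = 0.196953.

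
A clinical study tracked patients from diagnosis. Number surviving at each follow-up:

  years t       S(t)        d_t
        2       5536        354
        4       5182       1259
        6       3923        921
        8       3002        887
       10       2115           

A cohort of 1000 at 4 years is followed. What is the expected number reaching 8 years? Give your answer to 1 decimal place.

579.3

The relevant probability is 3002/5182 = 0.579313.
Expected number = 1000 × 0.579313 = 579.3.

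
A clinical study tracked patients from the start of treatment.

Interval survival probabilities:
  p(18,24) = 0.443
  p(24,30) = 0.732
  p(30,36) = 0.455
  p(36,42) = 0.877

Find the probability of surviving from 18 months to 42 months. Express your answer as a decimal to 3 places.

0.129

P(survive 18→42) = 0.443 × 0.732 × 0.455 × 0.877.
= 0.129397.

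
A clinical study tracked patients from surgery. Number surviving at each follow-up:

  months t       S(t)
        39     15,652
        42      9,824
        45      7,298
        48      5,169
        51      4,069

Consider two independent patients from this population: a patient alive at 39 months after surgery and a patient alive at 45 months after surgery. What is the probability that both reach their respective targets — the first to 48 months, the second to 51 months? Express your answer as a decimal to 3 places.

0.184

p₁ = S(48)/S(39) = 5,169/15,652 = 0.330245; p₂ = S(51)/S(45) = 4,069/7,298 = 0.557550.
P(both) = p₁ × p₂ = 0.330245 × 0.557550 = 0.184128.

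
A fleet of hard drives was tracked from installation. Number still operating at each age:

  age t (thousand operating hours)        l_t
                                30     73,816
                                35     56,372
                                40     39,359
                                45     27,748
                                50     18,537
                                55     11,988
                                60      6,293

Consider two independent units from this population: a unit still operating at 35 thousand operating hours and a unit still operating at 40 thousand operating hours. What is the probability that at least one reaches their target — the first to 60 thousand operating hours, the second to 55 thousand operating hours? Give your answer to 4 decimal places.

p₁ = l_60/l_35 = 6,293/56,372 = 0.111633; p₂ = l_55/l_40 = 11,988/39,359 = 0.304581.
P(at least one) = 1 − (1−p₁)(1−p₂) = 1 − 0.888367 × 0.695419 = 0.382213.

0.3822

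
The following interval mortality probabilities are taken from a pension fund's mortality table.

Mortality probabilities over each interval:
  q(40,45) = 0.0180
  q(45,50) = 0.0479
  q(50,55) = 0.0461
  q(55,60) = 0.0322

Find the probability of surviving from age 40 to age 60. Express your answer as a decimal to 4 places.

Survival from 40 to 60 is the product of surviving each interval: (1 − 0.0180) × (1 − 0.0479) × (1 − 0.0461) × (1 − 0.0322).
= 0.9820 × 0.9521 × 0.9539 × 0.9678 = 0.863143.

0.8631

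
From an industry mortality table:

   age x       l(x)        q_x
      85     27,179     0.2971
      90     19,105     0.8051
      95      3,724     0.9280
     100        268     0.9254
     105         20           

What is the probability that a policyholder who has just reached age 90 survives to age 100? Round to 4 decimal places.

0.0140

The conditional survival probability is l(100)/l(90) = 268/19,105 = 0.014028.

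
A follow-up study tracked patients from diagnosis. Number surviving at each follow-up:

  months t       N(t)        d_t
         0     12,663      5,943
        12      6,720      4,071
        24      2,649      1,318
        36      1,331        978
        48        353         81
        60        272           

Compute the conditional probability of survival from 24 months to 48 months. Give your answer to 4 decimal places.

The conditional survival probability is N(48)/N(24) = 353/2,649 = 0.133258.

0.1333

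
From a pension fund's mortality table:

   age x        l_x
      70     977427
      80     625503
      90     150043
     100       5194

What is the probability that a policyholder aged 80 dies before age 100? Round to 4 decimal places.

P(die before 100 | alive at 80) = 1 − l_100/l_80 = 1 − 5194/625503 = (620309)/625503 = 0.991696.

0.9917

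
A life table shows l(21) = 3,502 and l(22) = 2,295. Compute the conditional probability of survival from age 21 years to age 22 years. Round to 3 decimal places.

The conditional survival probability is l(22)/l(21) = 2,295/3,502 = 0.655340.

0.655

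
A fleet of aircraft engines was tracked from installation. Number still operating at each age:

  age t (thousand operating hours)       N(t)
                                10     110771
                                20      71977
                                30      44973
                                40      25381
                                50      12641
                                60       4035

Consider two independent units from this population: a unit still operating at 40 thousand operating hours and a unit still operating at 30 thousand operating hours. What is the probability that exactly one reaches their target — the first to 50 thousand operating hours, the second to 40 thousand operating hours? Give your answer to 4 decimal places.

0.5003

p₁ = N(50)/N(40) = 12641/25381 = 0.498050; p₂ = N(40)/N(30) = 25381/44973 = 0.564361.
P(exactly one) = p₁(1−p₂) + (1−p₁)p₂ = 0.216970 + 0.283281 = 0.500251.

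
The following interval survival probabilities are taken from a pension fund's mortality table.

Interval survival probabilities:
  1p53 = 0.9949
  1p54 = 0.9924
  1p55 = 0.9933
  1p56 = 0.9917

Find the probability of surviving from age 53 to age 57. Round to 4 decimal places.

0.9726

Chaining the interval survival probabilities: 0.9949 × 0.9924 × 0.9933 × 0.9917.
= 0.972584.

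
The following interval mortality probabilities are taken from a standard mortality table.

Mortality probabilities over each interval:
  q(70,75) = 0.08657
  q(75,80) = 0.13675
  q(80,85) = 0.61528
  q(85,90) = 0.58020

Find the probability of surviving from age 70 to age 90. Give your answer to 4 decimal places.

0.1274

Survival from 70 to 90 is the product of surviving each interval: (1 − 0.08657) × (1 − 0.13675) × (1 − 0.61528) × (1 − 0.58020).
= 0.91343 × 0.86325 × 0.38472 × 0.41980 = 0.127350.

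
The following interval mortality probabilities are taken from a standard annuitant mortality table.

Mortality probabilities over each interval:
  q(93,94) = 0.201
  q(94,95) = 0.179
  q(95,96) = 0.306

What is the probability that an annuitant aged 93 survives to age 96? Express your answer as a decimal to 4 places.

0.4552

P(survive 93→96) = (1 − 0.201) × (1 − 0.179) × (1 − 0.306).
= 0.799 × 0.821 × 0.694 = 0.455249.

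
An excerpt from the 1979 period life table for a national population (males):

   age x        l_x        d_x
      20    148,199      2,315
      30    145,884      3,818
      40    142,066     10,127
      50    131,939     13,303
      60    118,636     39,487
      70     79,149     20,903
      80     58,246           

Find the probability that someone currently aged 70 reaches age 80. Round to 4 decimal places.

We want 10p70 = l_80/l_70.
The conditional survival probability is l_80/l_70 = 58,246/79,149 = 0.735903.

0.7359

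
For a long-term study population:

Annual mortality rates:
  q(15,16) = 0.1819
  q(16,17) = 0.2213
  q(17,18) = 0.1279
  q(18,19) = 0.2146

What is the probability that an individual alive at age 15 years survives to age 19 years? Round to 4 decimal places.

Survival from 15 to 19 is the product of surviving each interval: (1 − 0.1819) × (1 − 0.2213) × (1 − 0.1279) × (1 − 0.2146).
= 0.8181 × 0.7787 × 0.8721 × 0.7854 = 0.436349.

0.4363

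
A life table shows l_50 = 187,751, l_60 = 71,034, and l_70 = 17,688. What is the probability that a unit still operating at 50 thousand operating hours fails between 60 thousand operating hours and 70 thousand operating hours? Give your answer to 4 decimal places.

This is the probability of reaching 60 but not 70, conditional on being operational at 50: (l_60 − l_70) / l_50.
= (71,034 − 17,688) / 187,751 = 53,346 / 187,751 = 0.284132.

0.2841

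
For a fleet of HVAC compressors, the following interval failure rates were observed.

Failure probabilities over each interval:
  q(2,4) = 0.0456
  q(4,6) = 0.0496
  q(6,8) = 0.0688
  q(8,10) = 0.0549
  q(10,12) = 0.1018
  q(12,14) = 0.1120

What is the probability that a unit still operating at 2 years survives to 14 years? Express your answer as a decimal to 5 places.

Chaining the interval survival probabilities: (1 − 0.0456) × (1 − 0.0496) × (1 − 0.0688) × (1 − 0.0549) × (1 − 0.1018) × (1 − 0.1120).
= 0.9544 × 0.9504 × 0.9312 × 0.9451 × 0.8982 × 0.8880 = 0.636713.

0.63671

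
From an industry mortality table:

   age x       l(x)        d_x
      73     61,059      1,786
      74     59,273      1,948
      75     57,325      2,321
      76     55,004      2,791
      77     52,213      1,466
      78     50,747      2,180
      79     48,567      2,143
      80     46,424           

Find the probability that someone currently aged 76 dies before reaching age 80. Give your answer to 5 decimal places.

P(die before 80 | alive at 76) = 1 − l(80)/l(76) = 1 − 46,424/55,004 = (8,580)/55,004 = 0.155989.

0.15599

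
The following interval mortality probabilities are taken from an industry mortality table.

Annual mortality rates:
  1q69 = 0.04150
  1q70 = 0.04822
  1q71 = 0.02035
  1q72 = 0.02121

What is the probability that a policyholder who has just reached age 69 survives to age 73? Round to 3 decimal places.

0.875

The overall survival probability is (1 − 0.04150) × (1 − 0.04822) × (1 − 0.02035) × (1 − 0.02121).
= 0.95850 × 0.95178 × 0.97965 × 0.97879 = 0.874760.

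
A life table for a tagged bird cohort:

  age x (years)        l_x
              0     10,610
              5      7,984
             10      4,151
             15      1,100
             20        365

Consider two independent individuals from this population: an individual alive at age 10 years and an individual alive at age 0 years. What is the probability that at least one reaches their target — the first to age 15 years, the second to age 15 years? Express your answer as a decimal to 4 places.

0.3412

p₁ = l_15/l_10 = 1,100/4,151 = 0.264996; p₂ = l_15/l_0 = 1,100/10,610 = 0.103676.
P(at least one) = 1 − (1−p₁)(1−p₂) = 1 − 0.735004 × 0.896324 = 0.341198.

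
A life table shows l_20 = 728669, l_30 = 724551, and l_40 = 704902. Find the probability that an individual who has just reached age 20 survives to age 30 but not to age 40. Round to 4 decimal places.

We want 10|10q20 = (l_30 − l_40)/l_20.
This is the probability of reaching 30 but not 40, conditional on being alive at 20: (l_30 − l_40) / l_20.
= (724551 − 704902) / 728669 = 19649 / 728669 = 0.026966.

0.0270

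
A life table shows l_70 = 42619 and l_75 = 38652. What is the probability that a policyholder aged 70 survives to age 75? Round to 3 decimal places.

0.907

We want 5p70 = l_75/l_70.
The conditional survival probability is l_75/l_70 = 38652/42619 = 0.906919.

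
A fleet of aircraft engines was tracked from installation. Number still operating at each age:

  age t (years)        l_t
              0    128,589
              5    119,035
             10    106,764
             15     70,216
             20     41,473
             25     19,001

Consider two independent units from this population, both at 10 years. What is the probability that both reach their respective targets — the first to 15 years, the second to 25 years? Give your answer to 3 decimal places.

p₁ = l_15/l_10 = 70,216/106,764 = 0.657675; p₂ = l_25/l_10 = 19,001/106,764 = 0.177972.
P(both) = p₁ × p₂ = 0.657675 × 0.177972 = 0.117048.

0.117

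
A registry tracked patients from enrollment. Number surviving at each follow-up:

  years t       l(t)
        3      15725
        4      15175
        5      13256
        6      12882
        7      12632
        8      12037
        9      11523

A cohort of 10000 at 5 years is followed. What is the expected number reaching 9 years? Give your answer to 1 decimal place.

The relevant probability is 11523/13256 = 0.869267.
Expected number = 10000 × 0.869267 = 8692.7.

8692.7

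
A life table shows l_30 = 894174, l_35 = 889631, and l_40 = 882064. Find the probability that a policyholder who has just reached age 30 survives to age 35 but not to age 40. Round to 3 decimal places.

0.008

This is the probability of reaching 35 but not 40, conditional on being alive at 30: (l_35 − l_40) / l_30.
= (889631 − 882064) / 894174 = 7567 / 894174 = 0.008463.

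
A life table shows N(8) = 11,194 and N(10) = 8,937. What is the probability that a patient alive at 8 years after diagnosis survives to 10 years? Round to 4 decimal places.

The conditional survival probability is N(10)/N(8) = 8,937/11,194 = 0.798374.

0.7984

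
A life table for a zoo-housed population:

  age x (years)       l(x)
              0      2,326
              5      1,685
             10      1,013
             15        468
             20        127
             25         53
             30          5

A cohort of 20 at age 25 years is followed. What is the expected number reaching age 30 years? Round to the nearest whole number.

2

The relevant probability is 5/53 = 0.094340.
Expected number = 20 × 0.094340 = 2.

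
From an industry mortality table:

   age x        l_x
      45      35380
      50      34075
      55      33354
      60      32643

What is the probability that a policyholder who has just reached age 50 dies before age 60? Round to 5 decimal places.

0.04202

P(die before 60 | alive at 50) = 1 − l_60/l_50 = 1 − 32643/34075 = (1432)/34075 = 0.042025.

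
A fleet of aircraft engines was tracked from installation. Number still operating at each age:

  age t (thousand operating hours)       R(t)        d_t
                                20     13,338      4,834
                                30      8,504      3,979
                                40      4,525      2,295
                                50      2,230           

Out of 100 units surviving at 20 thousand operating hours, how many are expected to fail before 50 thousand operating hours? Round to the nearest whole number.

The relevant probability is 1 − 2,230/13,338 = 0.832809.
Expected number = 100 × 0.832809 = 83.

83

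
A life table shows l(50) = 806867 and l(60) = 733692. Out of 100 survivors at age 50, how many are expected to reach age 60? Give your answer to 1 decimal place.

The relevant probability is 733692/806867 = 0.909310.
Expected number = 100 × 0.909310 = 90.9.

90.9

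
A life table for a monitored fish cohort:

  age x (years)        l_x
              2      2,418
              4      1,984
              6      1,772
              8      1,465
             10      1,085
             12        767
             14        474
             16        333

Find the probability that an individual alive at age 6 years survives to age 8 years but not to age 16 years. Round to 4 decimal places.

This is the probability of reaching 8 but not 16, conditional on being alive at 6: (l_8 − l_16) / l_6.
= (1,465 − 333) / 1,772 = 1,132 / 1,772 = 0.638826.

0.6388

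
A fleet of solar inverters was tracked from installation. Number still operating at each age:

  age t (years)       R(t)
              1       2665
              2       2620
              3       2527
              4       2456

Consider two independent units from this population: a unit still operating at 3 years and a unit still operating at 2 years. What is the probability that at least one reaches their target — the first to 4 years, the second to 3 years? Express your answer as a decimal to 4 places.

p₁ = R(4)/R(3) = 2456/2527 = 0.971903; p₂ = R(3)/R(2) = 2527/2620 = 0.964504.
P(at least one) = 1 − (1−p₁)(1−p₂) = 1 − 0.028097 × 0.035496 = 0.999003.

0.9990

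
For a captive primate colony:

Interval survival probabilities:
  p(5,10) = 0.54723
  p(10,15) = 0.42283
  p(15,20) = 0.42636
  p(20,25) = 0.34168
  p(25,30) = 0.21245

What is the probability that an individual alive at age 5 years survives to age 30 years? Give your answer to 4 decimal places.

Survival from 5 to 30 is the product of surviving each interval: 0.54723 × 0.42283 × 0.42636 × 0.34168 × 0.21245.
= 0.007161.

0.0072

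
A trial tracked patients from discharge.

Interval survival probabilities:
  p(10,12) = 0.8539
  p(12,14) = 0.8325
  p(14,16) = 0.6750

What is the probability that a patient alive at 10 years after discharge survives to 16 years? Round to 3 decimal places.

0.480

P(survive 10→16) = 0.8539 × 0.8325 × 0.6750.
= 0.479838.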